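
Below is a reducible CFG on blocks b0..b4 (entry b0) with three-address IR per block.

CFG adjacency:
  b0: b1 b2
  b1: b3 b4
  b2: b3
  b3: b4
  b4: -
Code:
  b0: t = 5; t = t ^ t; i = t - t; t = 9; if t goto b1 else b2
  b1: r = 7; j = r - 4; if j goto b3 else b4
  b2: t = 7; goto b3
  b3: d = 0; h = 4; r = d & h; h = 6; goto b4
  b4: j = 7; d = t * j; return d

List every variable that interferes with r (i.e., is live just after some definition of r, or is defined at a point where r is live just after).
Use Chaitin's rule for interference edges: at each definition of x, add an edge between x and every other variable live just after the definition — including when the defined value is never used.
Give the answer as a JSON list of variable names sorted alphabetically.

Answer: ["t"]

Derivation:
Block summaries:
  b0 def {i,t} use ∅
  b1 def {j,r} use ∅
  b2 def {t} use ∅
  b3 def {d,h,r} use ∅
  b4 def {d,j} use {t}

Liveness:
  b0 li=∅ lo={t}
  b1 li={t} lo={t}
  b2 li=∅ lo={t}
  b3 li={t} lo={t}
  b4 li={t} lo=∅

Interfere edges:
  d↔{h,t}
  h↔{d,t}
  i↔∅
  j↔{t}
  r↔{t}
  t↔{d,h,j,r}

N(r) = ["t"]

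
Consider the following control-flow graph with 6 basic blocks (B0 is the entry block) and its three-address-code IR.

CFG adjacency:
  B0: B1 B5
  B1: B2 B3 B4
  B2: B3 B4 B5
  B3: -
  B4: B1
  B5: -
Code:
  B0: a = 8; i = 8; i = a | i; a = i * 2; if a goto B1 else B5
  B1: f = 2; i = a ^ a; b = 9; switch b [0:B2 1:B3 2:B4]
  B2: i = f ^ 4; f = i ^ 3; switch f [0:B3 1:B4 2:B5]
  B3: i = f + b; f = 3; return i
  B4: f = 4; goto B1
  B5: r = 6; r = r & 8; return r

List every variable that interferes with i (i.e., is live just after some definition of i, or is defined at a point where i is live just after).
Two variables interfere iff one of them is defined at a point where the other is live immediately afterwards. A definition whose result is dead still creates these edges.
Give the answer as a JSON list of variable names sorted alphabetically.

Answer: ["a", "b", "f"]

Working:
Block summaries:
  B0: def={a,i} ue=∅
  B1: def={b,f,i} ue={a}
  B2: def={f,i} ue={f}
  B3: def={f,i} ue={b,f}
  B4: def={f} ue=∅
  B5: def={r} ue=∅

Liveness:
  live B0: ∅→{a}
  live B1: {a}→{a,b,f}
  live B2: {a,b,f}→{a,b,f}
  live B3: {b,f}→∅
  live B4: {a}→{a}
  live B5: ∅→∅

Conflict graph:
  a: {b,f,i}
  b: {a,f,i}
  f: {a,b,i}
  i: {a,b,f}
  r: ∅

N(i) = ["a", "b", "f"]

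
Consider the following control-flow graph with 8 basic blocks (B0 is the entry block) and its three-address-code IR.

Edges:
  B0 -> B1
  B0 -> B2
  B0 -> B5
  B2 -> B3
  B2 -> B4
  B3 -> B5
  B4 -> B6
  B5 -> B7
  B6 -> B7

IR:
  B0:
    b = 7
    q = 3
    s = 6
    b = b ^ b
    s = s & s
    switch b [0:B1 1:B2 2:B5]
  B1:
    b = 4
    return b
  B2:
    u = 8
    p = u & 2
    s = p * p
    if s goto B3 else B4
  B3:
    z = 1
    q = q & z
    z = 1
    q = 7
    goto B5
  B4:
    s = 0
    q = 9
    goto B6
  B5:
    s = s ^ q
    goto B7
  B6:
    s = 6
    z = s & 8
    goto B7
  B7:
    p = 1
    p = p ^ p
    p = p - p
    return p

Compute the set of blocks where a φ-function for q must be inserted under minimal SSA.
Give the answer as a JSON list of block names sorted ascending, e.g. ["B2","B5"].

Answer: ["B5", "B7"]

Working:
idom tree: B1←B0 B2←B0 B3←B2 B4←B2 B5←B0 B6←B4 B7←B0
Dom at joins:
  B5: preds {B0,B3}: {B0} ∩ {B0,B2,B3} = {B0}; idom=B0
  B7: preds {B5,B6}: {B0,B5} ∩ {B0,B2,B4,B6} = {B0}; idom=B0

DF derivation:
  join B5 pred B0: · stop@B0
  join B5 pred B3: B3→B2 stop@B0
  join B7 pred B5: B5 stop@B0
  join B7 pred B6: B6→B4→B2 stop@B0
  B0 → ∅
  B1 → ∅
  B2 → {B5,B7}
  B3 → {B5}
  B4 → {B7}
  B5 → {B7}
  B6 → {B7}
  B7 → ∅

φ for q: defs {B0,B3,B4}
  DF⁺ = {B5,B7}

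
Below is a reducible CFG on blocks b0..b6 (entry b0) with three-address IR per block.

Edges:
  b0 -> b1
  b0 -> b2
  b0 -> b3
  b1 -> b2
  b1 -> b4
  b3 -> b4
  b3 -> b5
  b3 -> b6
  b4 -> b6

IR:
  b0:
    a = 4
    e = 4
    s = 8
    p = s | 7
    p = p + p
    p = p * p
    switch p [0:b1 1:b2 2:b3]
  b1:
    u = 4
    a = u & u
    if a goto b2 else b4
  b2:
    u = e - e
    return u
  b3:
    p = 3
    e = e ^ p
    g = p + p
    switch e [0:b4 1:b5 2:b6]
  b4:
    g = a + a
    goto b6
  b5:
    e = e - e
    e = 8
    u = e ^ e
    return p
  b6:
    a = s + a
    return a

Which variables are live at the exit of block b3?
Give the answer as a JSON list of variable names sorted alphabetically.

def/use:
  b0 def {a,e,p,s} use ∅
  b1 def {a,u} use ∅
  b2 def {u} use {e}
  b3 def {e,g,p} use {e}
  b4 def {g} use {a}
  b5 def {e,u} use {e,p}
  b6 def {a} use {a,s}

Live sets:
  live b0: ∅→{a,e,s}
  live b1: {e,s}→{a,e,s}
  live b2: {e}→∅
  live b3: {a,e,s}→{a,e,p,s}
  live b4: {a,s}→{a,s}
  live b5: {e,p}→∅
  live b6: {a,s}→∅

live-out(b3) = ["a", "e", "p", "s"]

Answer: ["a", "e", "p", "s"]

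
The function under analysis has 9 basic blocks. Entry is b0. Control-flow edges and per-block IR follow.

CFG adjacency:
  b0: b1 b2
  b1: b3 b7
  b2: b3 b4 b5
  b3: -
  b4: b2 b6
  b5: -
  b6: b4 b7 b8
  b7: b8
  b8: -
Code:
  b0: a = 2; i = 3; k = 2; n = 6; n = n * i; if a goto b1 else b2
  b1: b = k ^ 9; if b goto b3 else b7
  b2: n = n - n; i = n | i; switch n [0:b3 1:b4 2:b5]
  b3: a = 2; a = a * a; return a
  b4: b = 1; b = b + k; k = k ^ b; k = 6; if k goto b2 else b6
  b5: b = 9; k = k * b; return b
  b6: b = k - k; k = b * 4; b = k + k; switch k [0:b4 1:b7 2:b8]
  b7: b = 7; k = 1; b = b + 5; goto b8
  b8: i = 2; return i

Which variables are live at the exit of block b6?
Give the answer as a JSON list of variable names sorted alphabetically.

Block summaries:
  b0 def {a,i,k,n} use ∅
  b1 def {b} use {k}
  b2 def {i,n} use {i,n}
  b3 def {a} use ∅
  b4 def {b,k} use {k}
  b5 def {b,k} use {k}
  b6 def {b,k} use {k}
  b7 def {b,k} use ∅
  b8 def {i} use ∅

Backward fixpoint:
  b0: in=∅ out={i,k,n}
  b1: in={k} out=∅
  b2: in={i,k,n} out={i,k,n}
  b3: in=∅ out=∅
  b4: in={i,k,n} out={i,k,n}
  b5: in={k} out=∅
  b6: in={i,k,n} out={i,k,n}
  b7: in=∅ out=∅
  b8: in=∅ out=∅

live-out(b6) = ["i", "k", "n"]

Answer: ["i", "k", "n"]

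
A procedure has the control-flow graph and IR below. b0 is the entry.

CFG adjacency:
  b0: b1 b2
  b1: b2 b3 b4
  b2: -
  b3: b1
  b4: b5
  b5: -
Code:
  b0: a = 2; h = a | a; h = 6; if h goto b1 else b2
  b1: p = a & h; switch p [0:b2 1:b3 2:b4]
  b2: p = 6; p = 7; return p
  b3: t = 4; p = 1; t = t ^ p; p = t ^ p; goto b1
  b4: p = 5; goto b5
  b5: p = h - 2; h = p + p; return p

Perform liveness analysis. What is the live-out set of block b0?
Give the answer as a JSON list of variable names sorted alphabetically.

Answer: ["a", "h"]

Analysis:
Per-block:
  b0: def={a,h} ue=∅
  b1: def={p} ue={a,h}
  b2: def={p} ue=∅
  b3: def={p,t} ue=∅
  b4: def={p} ue=∅
  b5: def={h,p} ue={h}

Liveness:
  live b0: ∅→{a,h}
  live b1: {a,h}→{a,h}
  live b2: ∅→∅
  live b3: {a,h}→{a,h}
  live b4: {h}→{h}
  live b5: {h}→∅

live-out(b0) = ["a", "h"]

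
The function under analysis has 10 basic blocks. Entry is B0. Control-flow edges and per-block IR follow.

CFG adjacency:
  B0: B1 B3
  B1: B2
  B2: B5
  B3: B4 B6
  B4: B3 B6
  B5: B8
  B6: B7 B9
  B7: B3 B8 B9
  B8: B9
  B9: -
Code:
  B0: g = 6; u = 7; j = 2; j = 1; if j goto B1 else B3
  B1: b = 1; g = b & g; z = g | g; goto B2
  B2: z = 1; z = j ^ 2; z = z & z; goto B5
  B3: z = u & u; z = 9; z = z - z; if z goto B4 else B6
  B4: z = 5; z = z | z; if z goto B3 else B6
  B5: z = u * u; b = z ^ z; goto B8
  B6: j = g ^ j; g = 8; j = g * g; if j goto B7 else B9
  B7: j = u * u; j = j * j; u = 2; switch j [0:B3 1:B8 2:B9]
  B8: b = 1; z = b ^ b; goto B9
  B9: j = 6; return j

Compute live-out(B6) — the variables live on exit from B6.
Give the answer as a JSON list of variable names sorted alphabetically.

Answer: ["g", "u"]

Derivation:
Block summaries:
  B0: {g,j,u} / ∅
  B1: {b,g,z} / {g}
  B2: {z} / {j}
  B3: {z} / {u}
  B4: {z} / ∅
  B5: {b,z} / {u}
  B6: {g,j} / {g,j}
  B7: {j,u} / {u}
  B8: {b,z} / ∅
  B9: {j} / ∅

Liveness:
  B0 li=∅ lo={g,j,u}
  B1 li={g,j,u} lo={j,u}
  B2 li={j,u} lo={u}
  B3 li={g,j,u} lo={g,j,u}
  B4 li={g,j,u} lo={g,j,u}
  B5 li={u} lo=∅
  B6 li={g,j,u} lo={g,u}
  B7 li={g,u} lo={g,j,u}
  B8 li=∅ lo=∅
  B9 li=∅ lo=∅

live-out(B6) = ["g", "u"]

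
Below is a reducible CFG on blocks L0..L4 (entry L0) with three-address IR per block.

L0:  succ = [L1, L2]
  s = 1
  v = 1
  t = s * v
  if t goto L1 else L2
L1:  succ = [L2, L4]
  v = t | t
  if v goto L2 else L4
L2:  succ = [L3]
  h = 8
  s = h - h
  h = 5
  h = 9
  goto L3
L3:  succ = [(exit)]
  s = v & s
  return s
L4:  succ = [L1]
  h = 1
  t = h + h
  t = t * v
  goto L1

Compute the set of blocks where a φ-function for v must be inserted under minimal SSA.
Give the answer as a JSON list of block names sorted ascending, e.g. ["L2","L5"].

Answer: ["L1", "L2"]

Derivation:
idom tree: L1←L0 L2←L0 L3←L2 L4←L1
Dom∩ at merges:
  L1: preds {L0,L4}: {L0} ∩ {L0,L1,L4} = {L0}; idom=L0
  L2: preds {L0,L1}: {L0} ∩ {L0,L1} = {L0}; idom=L0

DF derivation:
  join L1 pred L0: · stop@L0
  join L1 pred L4: L4→L1 stop@L0
  join L2 pred L0: · stop@L0
  join L2 pred L1: L1 stop@L0
  L0: DF=∅
  L1: DF={L1,L2}
  L2: DF=∅
  L3: DF=∅
  L4: DF={L1}

φ for v: defs {L0,L1}
  DF⁺ = {L1,L2}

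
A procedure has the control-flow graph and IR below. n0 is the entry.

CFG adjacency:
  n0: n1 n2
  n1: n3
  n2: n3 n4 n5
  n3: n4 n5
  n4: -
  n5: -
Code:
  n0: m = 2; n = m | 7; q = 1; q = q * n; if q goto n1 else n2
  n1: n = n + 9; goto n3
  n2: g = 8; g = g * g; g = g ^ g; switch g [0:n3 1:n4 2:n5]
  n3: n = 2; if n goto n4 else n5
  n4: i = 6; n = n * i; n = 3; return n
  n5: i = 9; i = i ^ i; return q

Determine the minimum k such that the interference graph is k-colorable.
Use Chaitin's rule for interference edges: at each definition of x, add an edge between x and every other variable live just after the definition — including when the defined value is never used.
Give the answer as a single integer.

Answer: 3

Analysis:
def/use:
  n0 def {m,n,q} use ∅
  n1 def {n} use {n}
  n2 def {g} use ∅
  n3 def {n} use ∅
  n4 def {i,n} use {n}
  n5 def {i} use {q}

Live sets:
  n0 li=∅ lo={n,q}
  n1 li={n,q} lo={q}
  n2 li={n,q} lo={n,q}
  n3 li={q} lo={n,q}
  n4 li={n} lo=∅
  n5 li={q} lo=∅

Conflict graph:
  g: {n,q}
  i: {n,q}
  m: ∅
  n: {g,i,q}
  q: {g,i,n}

Colouring:
  {g,n,q} pairwise interfere (3-clique) ⇒ χ ≥ 3
  3-colouring: r0={m,n}  r1={q}  r2={g,i}
  χ = 3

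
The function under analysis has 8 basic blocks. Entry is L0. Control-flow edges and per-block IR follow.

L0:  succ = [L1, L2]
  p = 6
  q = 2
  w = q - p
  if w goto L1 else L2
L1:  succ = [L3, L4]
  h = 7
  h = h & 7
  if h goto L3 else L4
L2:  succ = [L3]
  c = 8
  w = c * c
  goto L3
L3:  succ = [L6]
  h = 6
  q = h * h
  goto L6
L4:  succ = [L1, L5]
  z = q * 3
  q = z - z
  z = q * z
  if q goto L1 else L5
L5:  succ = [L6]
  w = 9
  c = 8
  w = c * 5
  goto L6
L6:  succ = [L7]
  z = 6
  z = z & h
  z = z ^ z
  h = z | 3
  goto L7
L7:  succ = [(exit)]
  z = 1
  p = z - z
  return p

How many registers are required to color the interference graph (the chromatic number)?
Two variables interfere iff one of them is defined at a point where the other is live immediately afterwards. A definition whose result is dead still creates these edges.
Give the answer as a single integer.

Answer: 3

Derivation:
Per-block:
  L0: def={p,q,w} ue=∅
  L1: def={h} ue=∅
  L2: def={c,w} ue=∅
  L3: def={h,q} ue=∅
  L4: def={q,z} ue={q}
  L5: def={c,w} ue=∅
  L6: def={h,z} ue={h}
  L7: def={p,z} ue=∅

Live sets:
  L0: in=∅ out={q}
  L1: in={q} out={h,q}
  L2: in=∅ out=∅
  L3: in=∅ out={h}
  L4: in={h,q} out={h,q}
  L5: in={h} out={h}
  L6: in={h} out=∅
  L7: in=∅ out=∅

Interfere edges:
  c — {h}
  h — {c,q,w,z}
  p — {q}
  q — {h,p,w,z}
  w — {h,q}
  z — {h,q}

Colouring:
  {h,q,w} pairwise interfere (3-clique) ⇒ χ ≥ 3
  3-colouring: R0={h,p}  R1={c,q}  R2={w,z}
  χ = 3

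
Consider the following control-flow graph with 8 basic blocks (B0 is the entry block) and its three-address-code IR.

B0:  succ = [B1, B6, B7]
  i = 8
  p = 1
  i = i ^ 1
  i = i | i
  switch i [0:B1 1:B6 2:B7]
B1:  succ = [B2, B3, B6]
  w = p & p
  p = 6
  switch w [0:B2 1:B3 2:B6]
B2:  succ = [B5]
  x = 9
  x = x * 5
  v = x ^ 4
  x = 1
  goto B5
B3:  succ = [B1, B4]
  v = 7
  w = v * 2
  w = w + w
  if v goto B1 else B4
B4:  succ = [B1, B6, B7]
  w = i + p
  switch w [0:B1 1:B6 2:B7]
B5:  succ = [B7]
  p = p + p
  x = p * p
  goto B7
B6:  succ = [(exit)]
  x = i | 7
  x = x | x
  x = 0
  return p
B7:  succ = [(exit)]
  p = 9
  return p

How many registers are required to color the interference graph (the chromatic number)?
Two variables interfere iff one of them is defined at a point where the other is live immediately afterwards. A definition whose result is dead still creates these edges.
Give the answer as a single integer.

def/use:
  B0: def={i,p} ue=∅
  B1: def={p,w} ue={p}
  B2: def={v,x} ue=∅
  B3: def={v,w} ue=∅
  B4: def={w} ue={i,p}
  B5: def={p,x} ue={p}
  B6: def={x} ue={i,p}
  B7: def={p} ue=∅

Liveness:
  live B0: ∅→{i,p}
  live B1: {i,p}→{i,p}
  live B2: {p}→{p}
  live B3: {i,p}→{i,p}
  live B4: {i,p}→{i,p}
  live B5: {p}→∅
  live B6: {i,p}→∅
  live B7: ∅→∅

Conflict graph:
  i — {p,v,w}
  p — {i,v,w,x}
  v — {i,p,w}
  w — {i,p,v}
  x — {p}

Colouring:
  lower bound: {i,p,v,w} mutually conflict ⇒ χ ≥ 4
  assign i→r1 p→r0 v→r2 w→r3 x→r1 — no edge inside a register ⇒ χ ≤ 4
  χ = 4

Answer: 4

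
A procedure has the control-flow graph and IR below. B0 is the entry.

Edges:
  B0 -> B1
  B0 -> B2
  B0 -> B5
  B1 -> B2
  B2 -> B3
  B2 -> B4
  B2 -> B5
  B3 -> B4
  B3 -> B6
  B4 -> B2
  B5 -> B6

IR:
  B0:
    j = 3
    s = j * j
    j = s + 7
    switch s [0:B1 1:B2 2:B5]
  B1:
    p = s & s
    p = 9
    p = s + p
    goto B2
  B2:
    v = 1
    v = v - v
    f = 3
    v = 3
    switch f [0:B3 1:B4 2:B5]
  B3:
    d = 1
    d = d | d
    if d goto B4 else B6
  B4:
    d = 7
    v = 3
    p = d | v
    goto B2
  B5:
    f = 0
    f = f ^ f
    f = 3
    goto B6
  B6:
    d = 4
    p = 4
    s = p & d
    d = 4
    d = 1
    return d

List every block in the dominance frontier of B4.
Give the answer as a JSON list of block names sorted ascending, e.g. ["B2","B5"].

Answer: ["B2"]

Working:
idom tree: B1←B0 B2←B0 B3←B2 B4←B2 B5←B0 B6←B0
Dom∩ at merges:
  B2: preds {B0,B1,B4}: {B0} ∩ {B0,B1} ∩ {B0,B2,B4} = {B0}; idom=B0
  B4: preds {B2,B3}: {B0,B2} ∩ {B0,B2,B3} = {B0,B2}; idom=B2
  B5: preds {B0,B2}: {B0} ∩ {B0,B2} = {B0}; idom=B0
  B6: preds {B3,B5}: {B0,B2,B3} ∩ {B0,B5} = {B0}; idom=B0

DF derivation:
  join B2 pred B0: · stop@B0
  join B2 pred B1: B1 stop@B0
  join B2 pred B4: B4→B2 stop@B0
  join B4 pred B2: · stop@B2
  join B4 pred B3: B3 stop@B2
  join B5 pred B0: · stop@B0
  join B5 pred B2: B2 stop@B0
  join B6 pred B3: B3→B2 stop@B0
  join B6 pred B5: B5 stop@B0
  DF(B0)=∅
  DF(B1)={B2}
  DF(B2)={B2,B5,B6}
  DF(B3)={B4,B6}
  DF(B4)={B2}
  DF(B5)={B6}
  DF(B6)=∅

DF(B4) = ["B2"]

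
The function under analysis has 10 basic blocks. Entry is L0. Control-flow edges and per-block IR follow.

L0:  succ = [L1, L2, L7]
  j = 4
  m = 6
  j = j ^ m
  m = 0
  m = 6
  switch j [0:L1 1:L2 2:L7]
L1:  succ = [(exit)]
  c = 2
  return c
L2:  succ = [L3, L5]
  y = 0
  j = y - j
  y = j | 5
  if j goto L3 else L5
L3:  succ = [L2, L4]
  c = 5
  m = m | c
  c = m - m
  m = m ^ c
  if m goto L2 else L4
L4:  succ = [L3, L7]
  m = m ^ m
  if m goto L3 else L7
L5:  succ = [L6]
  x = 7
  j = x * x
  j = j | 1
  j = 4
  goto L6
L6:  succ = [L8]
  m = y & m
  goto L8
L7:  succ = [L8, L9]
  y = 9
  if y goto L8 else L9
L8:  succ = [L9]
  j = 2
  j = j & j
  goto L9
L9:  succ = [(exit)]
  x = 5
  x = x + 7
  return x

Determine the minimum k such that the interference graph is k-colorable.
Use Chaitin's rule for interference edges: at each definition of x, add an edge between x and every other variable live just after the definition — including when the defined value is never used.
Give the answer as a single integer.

Answer: 3

Derivation:
Per-block:
  L0: {j,m} / ∅
  L1: {c} / ∅
  L2: {j,y} / {j}
  L3: {c,m} / {m}
  L4: {m} / {m}
  L5: {j,x} / ∅
  L6: {m} / {m,y}
  L7: {y} / ∅
  L8: {j} / ∅
  L9: {x} / ∅

Live sets:
  L0: in=∅ out={j,m}
  L1: in=∅ out=∅
  L2: in={j,m} out={j,m,y}
  L3: in={j,m} out={j,m}
  L4: in={j,m} out={j,m}
  L5: in={m,y} out={m,y}
  L6: in={m,y} out=∅
  L7: in=∅ out=∅
  L8: in=∅ out=∅
  L9: in=∅ out=∅

Interference:
  c↔{j,m}
  j↔{c,m,y}
  m↔{c,j,x,y}
  x↔{m,y}
  y↔{j,m,x}

Registers:
  clique {c,j,m} ⇒ need ≥ 3
  3-colouring: r0={m}  r1={j,x}  r2={c,y}
  χ = 3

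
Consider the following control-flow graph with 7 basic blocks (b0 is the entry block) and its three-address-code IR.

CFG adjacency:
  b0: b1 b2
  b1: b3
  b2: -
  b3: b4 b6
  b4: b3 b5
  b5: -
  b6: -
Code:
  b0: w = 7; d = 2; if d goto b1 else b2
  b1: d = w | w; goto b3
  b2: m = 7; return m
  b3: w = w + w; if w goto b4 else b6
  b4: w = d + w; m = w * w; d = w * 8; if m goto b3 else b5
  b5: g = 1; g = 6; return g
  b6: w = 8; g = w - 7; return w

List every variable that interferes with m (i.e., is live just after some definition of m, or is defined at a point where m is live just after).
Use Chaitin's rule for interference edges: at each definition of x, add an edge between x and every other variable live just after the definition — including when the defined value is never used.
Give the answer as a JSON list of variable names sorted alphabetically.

def/use:
  b0 def {d,w} use ∅
  b1 def {d} use {w}
  b2 def {m} use ∅
  b3 def {w} use {w}
  b4 def {d,m,w} use {d,w}
  b5 def {g} use ∅
  b6 def {g,w} use ∅

Live sets:
  live b0: ∅→{w}
  live b1: {w}→{d,w}
  live b2: ∅→∅
  live b3: {d,w}→{d,w}
  live b4: {d,w}→{d,w}
  live b5: ∅→∅
  live b6: ∅→∅

Interference:
  d — {m,w}
  g — {w}
  m — {d,w}
  w — {d,g,m}

N(m) = ["d", "w"]

Answer: ["d", "w"]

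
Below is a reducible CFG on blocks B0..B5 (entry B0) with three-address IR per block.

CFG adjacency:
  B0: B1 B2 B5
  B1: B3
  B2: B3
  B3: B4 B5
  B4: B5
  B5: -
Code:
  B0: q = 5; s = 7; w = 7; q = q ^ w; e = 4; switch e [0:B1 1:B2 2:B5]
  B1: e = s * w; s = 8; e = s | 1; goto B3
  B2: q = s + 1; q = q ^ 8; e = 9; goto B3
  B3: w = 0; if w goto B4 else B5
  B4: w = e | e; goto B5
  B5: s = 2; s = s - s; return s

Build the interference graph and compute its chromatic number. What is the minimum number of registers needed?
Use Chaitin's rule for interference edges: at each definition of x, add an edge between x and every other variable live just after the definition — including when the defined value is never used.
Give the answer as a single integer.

def/use:
  B0: def={e,q,s,w} ue=∅
  B1: def={e,s} ue={s,w}
  B2: def={e,q} ue={s}
  B3: def={w} ue=∅
  B4: def={w} ue={e}
  B5: def={s} ue=∅

Backward fixpoint:
  B0: in=∅ out={s,w}
  B1: in={s,w} out={e}
  B2: in={s} out={e}
  B3: in={e} out={e}
  B4: in={e} out=∅
  B5: in=∅ out=∅

Interference:
  e: {s,w}
  q: {s,w}
  s: {e,q,w}
  w: {e,q,s}

Chromatic number:
  lower bound: {e,s,w} mutually conflict ⇒ χ ≥ 3
  3-colouring: r0={s}  r1={w}  r2={e,q}
  χ = 3

Answer: 3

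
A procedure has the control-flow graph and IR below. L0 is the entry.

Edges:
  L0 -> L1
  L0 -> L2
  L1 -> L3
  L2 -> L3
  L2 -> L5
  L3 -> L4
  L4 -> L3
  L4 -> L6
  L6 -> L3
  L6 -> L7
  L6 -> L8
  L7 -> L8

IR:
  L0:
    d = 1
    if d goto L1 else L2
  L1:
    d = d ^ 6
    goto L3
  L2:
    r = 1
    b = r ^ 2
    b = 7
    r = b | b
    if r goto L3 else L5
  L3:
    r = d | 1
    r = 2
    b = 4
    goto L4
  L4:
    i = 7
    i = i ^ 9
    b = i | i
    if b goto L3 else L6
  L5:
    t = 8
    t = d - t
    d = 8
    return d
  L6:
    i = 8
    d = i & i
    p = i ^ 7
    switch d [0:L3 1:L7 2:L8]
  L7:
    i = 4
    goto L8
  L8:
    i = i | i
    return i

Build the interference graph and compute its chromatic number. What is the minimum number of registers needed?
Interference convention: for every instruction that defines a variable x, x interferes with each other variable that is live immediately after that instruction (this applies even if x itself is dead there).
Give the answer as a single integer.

Answer: 3

Working:
Block summaries:
  L0: def={d} ue=∅
  L1: def={d} ue={d}
  L2: def={b,r} ue=∅
  L3: def={b,r} ue={d}
  L4: def={b,i} ue=∅
  L5: def={d,t} ue={d}
  L6: def={d,i,p} ue=∅
  L7: def={i} ue=∅
  L8: def={i} ue={i}

Liveness:
  L0 li=∅ lo={d}
  L1 li={d} lo={d}
  L2 li={d} lo={d}
  L3 li={d} lo={d}
  L4 li={d} lo={d}
  L5 li={d} lo=∅
  L6 li=∅ lo={d,i}
  L7 li=∅ lo={i}
  L8 li={i} lo=∅

Interference:
  b: {d}
  d: {b,i,p,r,t}
  i: {d,p}
  p: {d,i}
  r: {d}
  t: {d}

Registers:
  lower bound: {d,i,p} mutually conflict ⇒ χ ≥ 3
  assign b→R1 d→R0 i→R1 p→R2 r→R1 t→R1 — no edge inside a register ⇒ χ ≤ 3
  χ = 3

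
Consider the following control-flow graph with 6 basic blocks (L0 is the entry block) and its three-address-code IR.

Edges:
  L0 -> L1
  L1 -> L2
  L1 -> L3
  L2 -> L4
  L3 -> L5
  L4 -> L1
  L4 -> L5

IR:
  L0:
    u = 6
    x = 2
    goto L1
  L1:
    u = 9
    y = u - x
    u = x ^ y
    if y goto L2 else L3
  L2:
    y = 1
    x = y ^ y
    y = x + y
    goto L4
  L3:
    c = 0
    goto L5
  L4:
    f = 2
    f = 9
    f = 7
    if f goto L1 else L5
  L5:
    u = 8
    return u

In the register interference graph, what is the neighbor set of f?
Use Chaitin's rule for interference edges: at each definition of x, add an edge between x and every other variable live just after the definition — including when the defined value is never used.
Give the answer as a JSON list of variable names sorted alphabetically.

Per-block:
  L0: {u,x} / ∅
  L1: {u,y} / {x}
  L2: {x,y} / ∅
  L3: {c} / ∅
  L4: {f} / ∅
  L5: {u} / ∅

Liveness:
  L0 li=∅ lo={x}
  L1 li={x} lo=∅
  L2 li=∅ lo={x}
  L3 li=∅ lo=∅
  L4 li={x} lo={x}
  L5 li=∅ lo=∅

Interference:
  c↔∅
  f↔{x}
  u↔{x,y}
  x↔{f,u,y}
  y↔{u,x}

N(f) = ["x"]

Answer: ["x"]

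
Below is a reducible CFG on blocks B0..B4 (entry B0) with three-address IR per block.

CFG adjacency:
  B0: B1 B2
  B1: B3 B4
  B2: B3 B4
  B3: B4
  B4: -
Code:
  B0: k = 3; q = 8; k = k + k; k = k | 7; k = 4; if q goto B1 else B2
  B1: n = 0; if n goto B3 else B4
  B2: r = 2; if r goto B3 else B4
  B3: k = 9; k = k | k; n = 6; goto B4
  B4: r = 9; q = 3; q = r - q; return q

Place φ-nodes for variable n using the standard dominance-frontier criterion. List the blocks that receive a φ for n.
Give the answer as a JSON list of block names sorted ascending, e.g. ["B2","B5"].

idom tree: B1←B0 B2←B0 B3←B0 B4←B0
Join-block Dom:
  B3: preds {B1,B2}: {B0,B1} ∩ {B0,B2} = {B0}; idom=B0
  B4: preds {B1,B2,B3}: {B0,B1} ∩ {B0,B2} ∩ {B0,B3} = {B0}; idom=B0

DF walk-up:
  join B3 pred B1: B1 stop@B0
  join B3 pred B2: B2 stop@B0
  join B4 pred B1: B1 stop@B0
  join B4 pred B2: B2 stop@B0
  join B4 pred B3: B3 stop@B0
  DF(B0)=∅
  DF(B1)={B3,B4}
  DF(B2)={B3,B4}
  DF(B3)={B4}
  DF(B4)=∅

φ for n: defs {B1,B3}
  DF⁺ = {B3,B4}

Answer: ["B3", "B4"]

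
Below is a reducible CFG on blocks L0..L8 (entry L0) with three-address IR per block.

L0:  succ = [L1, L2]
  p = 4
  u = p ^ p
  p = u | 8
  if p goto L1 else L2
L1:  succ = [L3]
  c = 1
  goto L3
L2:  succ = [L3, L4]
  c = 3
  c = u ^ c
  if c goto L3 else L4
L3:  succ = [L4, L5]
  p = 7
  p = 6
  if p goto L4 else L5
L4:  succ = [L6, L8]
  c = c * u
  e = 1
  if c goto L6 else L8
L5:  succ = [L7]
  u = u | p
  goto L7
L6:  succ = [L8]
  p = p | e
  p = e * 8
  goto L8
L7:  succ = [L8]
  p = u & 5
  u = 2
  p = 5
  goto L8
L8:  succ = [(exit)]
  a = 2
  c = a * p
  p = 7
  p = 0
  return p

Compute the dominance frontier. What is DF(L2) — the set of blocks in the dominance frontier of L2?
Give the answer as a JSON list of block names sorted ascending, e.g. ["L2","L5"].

Answer: ["L3", "L4"]

Working:
idom tree: L1←L0 L2←L0 L3←L0 L4←L0 L5←L3 L6←L4 L7←L5 L8←L0
Dom∩ at merges:
  L3: preds {L1,L2}: {L0,L1} ∩ {L0,L2} = {L0}; idom=L0
  L4: preds {L2,L3}: {L0,L2} ∩ {L0,L3} = {L0}; idom=L0
  L8: preds {L4,L6,L7}: {L0,L4} ∩ {L0,L4,L6} ∩ {L0,L3,L5,L7} = {L0}; idom=L0

DF walk-up:
  L3←L1: walk L1 to L0
  L3←L2: walk L2 to L0
  L4←L2: walk L2 to L0
  L4←L3: walk L3 to L0
  L8←L4: walk L4 to L0
  L8←L6: walk L6→L4 to L0
  L8←L7: walk L7→L5→L3 to L0
  L0 → ∅
  L1 → {L3}
  L2 → {L3,L4}
  L3 → {L4,L8}
  L4 → {L8}
  L5 → {L8}
  L6 → {L8}
  L7 → {L8}
  L8 → ∅

DF(L2) = ["L3", "L4"]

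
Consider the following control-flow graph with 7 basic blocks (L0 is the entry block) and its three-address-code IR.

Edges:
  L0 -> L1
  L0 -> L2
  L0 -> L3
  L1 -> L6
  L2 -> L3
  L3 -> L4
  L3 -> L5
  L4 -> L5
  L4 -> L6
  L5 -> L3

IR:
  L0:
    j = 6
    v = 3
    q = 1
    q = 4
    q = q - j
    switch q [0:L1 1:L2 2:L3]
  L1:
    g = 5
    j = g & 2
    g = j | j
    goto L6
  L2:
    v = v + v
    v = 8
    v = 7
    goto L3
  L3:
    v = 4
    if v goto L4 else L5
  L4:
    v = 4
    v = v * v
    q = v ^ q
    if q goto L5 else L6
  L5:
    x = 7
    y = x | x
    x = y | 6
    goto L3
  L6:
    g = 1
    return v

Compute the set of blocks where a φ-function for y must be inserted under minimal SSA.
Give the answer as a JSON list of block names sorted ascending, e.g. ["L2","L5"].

idom tree: L1←L0 L2←L0 L3←L0 L4←L3 L5←L3 L6←L0
Join-block Dom:
  L3: preds {L0,L2,L5}: {L0} ∩ {L0,L2} ∩ {L0,L3,L5} = {L0}; idom=L0
  L5: preds {L3,L4}: {L0,L3} ∩ {L0,L3,L4} = {L0,L3}; idom=L3
  L6: preds {L1,L4}: {L0,L1} ∩ {L0,L3,L4} = {L0}; idom=L0

DF derivation:
  L3←L0: walk · to L0
  L3←L2: walk L2 to L0
  L3←L5: walk L5→L3 to L0
  L5←L3: walk · to L3
  L5←L4: walk L4 to L3
  L6←L1: walk L1 to L0
  L6←L4: walk L4→L3 to L0
  DF(L0)=∅
  DF(L1)={L6}
  DF(L2)={L3}
  DF(L3)={L3,L6}
  DF(L4)={L5,L6}
  DF(L5)={L3}
  DF(L6)=∅

φ for y: defs {L5}
  DF⁺ = {L3,L6}

Answer: ["L3", "L6"]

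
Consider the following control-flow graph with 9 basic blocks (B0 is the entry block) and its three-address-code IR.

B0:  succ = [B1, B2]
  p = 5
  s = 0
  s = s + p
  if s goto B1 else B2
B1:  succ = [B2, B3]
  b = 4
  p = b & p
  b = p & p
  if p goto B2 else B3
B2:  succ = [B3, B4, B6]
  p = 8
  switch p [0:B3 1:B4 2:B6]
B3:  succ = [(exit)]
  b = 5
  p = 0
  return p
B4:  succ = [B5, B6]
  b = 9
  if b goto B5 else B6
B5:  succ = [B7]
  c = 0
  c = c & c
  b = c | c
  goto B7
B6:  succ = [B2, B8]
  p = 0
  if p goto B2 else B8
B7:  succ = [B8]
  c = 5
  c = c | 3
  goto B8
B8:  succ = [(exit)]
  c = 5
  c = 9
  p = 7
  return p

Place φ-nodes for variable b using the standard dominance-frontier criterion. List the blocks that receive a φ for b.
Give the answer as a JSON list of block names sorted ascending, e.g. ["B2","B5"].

Answer: ["B2", "B3", "B6", "B8"]

Derivation:
idom tree: B1←B0 B2←B0 B3←B0 B4←B2 B5←B4 B6←B2 B7←B5 B8←B2
Dom at joins:
  B2: preds {B0,B1,B6}: {B0} ∩ {B0,B1} ∩ {B0,B2,B6} = {B0}; idom=B0
  B3: preds {B1,B2}: {B0,B1} ∩ {B0,B2} = {B0}; idom=B0
  B6: preds {B2,B4}: {B0,B2} ∩ {B0,B2,B4} = {B0,B2}; idom=B2
  B8: preds {B6,B7}: {B0,B2,B6} ∩ {B0,B2,B4,B5,B7} = {B0,B2}; idom=B2

DF walk-up:
  B2←B0: walk · to B0
  B2←B1: walk B1 to B0
  B2←B6: walk B6→B2 to B0
  B3←B1: walk B1 to B0
  B3←B2: walk B2 to B0
  B6←B2: walk · to B2
  B6←B4: walk B4 to B2
  B8←B6: walk B6 to B2
  B8←B7: walk B7→B5→B4 to B2
  B0: DF=∅
  B1: DF={B2,B3}
  B2: DF={B2,B3}
  B3: DF=∅
  B4: DF={B6,B8}
  B5: DF={B8}
  B6: DF={B2,B8}
  B7: DF={B8}
  B8: DF=∅

φ for b: defs {B1,B3,B4,B5}
  DF⁺ = {B2,B3,B6,B8}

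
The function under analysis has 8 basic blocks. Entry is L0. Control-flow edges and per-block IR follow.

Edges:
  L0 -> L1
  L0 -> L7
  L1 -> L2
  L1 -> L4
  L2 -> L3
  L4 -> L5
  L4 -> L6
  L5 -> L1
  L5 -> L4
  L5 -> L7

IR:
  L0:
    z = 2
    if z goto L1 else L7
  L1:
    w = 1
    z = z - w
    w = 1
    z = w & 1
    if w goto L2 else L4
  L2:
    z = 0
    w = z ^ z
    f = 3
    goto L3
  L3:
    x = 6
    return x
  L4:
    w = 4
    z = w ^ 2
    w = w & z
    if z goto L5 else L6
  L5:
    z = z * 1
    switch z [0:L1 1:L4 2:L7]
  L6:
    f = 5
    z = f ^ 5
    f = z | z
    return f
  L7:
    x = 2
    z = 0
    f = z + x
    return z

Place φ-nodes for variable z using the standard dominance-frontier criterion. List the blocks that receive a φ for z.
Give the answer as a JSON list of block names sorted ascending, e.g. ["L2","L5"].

Answer: ["L1", "L4", "L7"]

Working:
idom tree: L1←L0 L2←L1 L3←L2 L4←L1 L5←L4 L6←L4 L7←L0
Dom∩ at merges:
  L1: preds {L0,L5}: {L0} ∩ {L0,L1,L4,L5} = {L0}; idom=L0
  L4: preds {L1,L5}: {L0,L1} ∩ {L0,L1,L4,L5} = {L0,L1}; idom=L1
  L7: preds {L0,L5}: {L0} ∩ {L0,L1,L4,L5} = {L0}; idom=L0

DF walk-up:
  L1←L0: walk · to L0
  L1←L5: walk L5→L4→L1 to L0
  L4←L1: walk · to L1
  L4←L5: walk L5→L4 to L1
  L7←L0: walk · to L0
  L7←L5: walk L5→L4→L1 to L0
  L0 → ∅
  L1 → {L1,L7}
  L2 → ∅
  L3 → ∅
  L4 → {L1,L4,L7}
  L5 → {L1,L4,L7}
  L6 → ∅
  L7 → ∅

φ for z: defs {L0,L1,L2,L4,L5,L6,L7}
  DF⁺ = {L1,L4,L7}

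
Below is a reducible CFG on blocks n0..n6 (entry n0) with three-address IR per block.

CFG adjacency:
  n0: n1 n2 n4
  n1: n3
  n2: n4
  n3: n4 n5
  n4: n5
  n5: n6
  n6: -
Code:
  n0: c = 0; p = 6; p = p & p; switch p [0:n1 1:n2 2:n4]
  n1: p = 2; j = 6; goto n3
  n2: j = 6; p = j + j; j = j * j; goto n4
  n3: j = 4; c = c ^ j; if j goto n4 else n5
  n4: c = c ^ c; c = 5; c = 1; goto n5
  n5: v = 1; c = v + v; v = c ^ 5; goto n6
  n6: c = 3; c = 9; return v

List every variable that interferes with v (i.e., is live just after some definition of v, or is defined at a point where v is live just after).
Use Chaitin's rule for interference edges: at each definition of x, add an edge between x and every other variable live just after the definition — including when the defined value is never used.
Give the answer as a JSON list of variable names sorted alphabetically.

Block summaries:
  n0: {c,p} / ∅
  n1: {j,p} / ∅
  n2: {j,p} / ∅
  n3: {c,j} / {c}
  n4: {c} / {c}
  n5: {c,v} / ∅
  n6: {c} / {v}

Liveness:
  live n0: ∅→{c}
  live n1: {c}→{c}
  live n2: {c}→{c}
  live n3: {c}→{c}
  live n4: {c}→∅
  live n5: ∅→{v}
  live n6: {v}→∅

Interfere edges:
  c: {j,p,v}
  j: {c,p}
  p: {c,j}
  v: {c}

N(v) = ["c"]

Answer: ["c"]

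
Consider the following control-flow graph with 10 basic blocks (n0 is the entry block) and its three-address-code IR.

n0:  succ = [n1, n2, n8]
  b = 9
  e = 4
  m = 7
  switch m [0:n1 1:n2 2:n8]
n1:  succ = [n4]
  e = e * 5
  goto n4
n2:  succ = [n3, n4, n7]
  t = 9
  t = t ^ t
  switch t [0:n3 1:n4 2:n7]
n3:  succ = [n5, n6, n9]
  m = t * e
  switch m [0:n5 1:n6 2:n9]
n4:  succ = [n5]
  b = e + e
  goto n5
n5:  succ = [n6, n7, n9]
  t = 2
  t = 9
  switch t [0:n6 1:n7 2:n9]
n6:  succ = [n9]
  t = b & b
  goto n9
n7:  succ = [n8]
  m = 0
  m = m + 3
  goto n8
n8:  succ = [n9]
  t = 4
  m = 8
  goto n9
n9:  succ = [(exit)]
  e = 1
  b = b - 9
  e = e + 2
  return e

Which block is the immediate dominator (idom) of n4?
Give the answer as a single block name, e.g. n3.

Answer: n0

Analysis:
idom tree: n1←n0 n2←n0 n3←n2 n4←n0 n5←n0 n6←n0 n7←n0 n8←n0 n9←n0
Join-block Dom:
  n4: preds {n1,n2}: {n0,n1} ∩ {n0,n2} = {n0}; idom=n0
  n5: preds {n3,n4}: {n0,n2,n3} ∩ {n0,n4} = {n0}; idom=n0
  n6: preds {n3,n5}: {n0,n2,n3} ∩ {n0,n5} = {n0}; idom=n0
  n7: preds {n2,n5}: {n0,n2} ∩ {n0,n5} = {n0}; idom=n0
  n8: preds {n0,n7}: {n0} ∩ {n0,n7} = {n0}; idom=n0
  n9: preds {n3,n5,n6,n8}: {n0,n2,n3} ∩ {n0,n5} ∩ {n0,n6} ∩ {n0,n8} = {n0}; idom=n0

idom(n4) = n0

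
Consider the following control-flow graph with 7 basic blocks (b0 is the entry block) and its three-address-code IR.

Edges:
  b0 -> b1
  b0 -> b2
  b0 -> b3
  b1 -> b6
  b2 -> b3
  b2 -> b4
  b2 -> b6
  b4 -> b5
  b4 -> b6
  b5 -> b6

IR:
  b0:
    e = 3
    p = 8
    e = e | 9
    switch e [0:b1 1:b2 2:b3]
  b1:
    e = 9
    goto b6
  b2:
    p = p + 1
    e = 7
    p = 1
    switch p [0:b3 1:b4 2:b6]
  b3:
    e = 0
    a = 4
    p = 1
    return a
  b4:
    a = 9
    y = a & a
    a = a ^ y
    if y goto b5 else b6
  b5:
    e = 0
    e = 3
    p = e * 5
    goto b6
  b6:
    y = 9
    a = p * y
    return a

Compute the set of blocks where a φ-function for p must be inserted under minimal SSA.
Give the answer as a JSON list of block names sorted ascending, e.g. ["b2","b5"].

Answer: ["b3", "b6"]

Working:
idom tree: b1←b0 b2←b0 b3←b0 b4←b2 b5←b4 b6←b0
Dom at joins:
  b3: preds {b0,b2}: {b0} ∩ {b0,b2} = {b0}; idom=b0
  b6: preds {b1,b2,b4,b5}: {b0,b1} ∩ {b0,b2} ∩ {b0,b2,b4} ∩ {b0,b2,b4,b5} = {b0}; idom=b0

DF derivation:
  join b3 pred b0: · stop@b0
  join b3 pred b2: b2 stop@b0
  join b6 pred b1: b1 stop@b0
  join b6 pred b2: b2 stop@b0
  join b6 pred b4: b4→b2 stop@b0
  join b6 pred b5: b5→b4→b2 stop@b0
  DF(b0)=∅
  DF(b1)={b6}
  DF(b2)={b3,b6}
  DF(b3)=∅
  DF(b4)={b6}
  DF(b5)={b6}
  DF(b6)=∅

φ for p: defs {b0,b2,b3,b5}
  DF⁺ = {b3,b6}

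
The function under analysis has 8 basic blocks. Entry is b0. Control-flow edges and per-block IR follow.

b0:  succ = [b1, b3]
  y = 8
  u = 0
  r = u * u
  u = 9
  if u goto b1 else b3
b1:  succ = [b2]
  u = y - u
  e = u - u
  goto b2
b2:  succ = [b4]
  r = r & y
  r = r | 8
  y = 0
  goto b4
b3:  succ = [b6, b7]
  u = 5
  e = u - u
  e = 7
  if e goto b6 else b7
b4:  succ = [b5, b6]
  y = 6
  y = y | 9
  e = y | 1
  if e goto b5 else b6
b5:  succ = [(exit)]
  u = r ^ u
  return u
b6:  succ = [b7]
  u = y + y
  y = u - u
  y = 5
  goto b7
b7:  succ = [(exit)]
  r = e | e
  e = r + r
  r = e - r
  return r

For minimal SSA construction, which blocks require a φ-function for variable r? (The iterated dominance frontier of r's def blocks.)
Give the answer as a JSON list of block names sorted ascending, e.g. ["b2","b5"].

Answer: ["b6", "b7"]

Working:
idom tree: b1←b0 b2←b1 b3←b0 b4←b2 b5←b4 b6←b0 b7←b0
Dom at joins:
  b6: preds {b3,b4}: {b0,b3} ∩ {b0,b1,b2,b4} = {b0}; idom=b0
  b7: preds {b3,b6}: {b0,b3} ∩ {b0,b6} = {b0}; idom=b0

DF walk-up:
  join b6 pred b3: b3 stop@b0
  join b6 pred b4: b4→b2→b1 stop@b0
  join b7 pred b3: b3 stop@b0
  join b7 pred b6: b6 stop@b0
  DF(b0)=∅
  DF(b1)={b6}
  DF(b2)={b6}
  DF(b3)={b6,b7}
  DF(b4)={b6}
  DF(b5)=∅
  DF(b6)={b7}
  DF(b7)=∅

φ for r: defs {b0,b2,b7}
  DF⁺ = {b6,b7}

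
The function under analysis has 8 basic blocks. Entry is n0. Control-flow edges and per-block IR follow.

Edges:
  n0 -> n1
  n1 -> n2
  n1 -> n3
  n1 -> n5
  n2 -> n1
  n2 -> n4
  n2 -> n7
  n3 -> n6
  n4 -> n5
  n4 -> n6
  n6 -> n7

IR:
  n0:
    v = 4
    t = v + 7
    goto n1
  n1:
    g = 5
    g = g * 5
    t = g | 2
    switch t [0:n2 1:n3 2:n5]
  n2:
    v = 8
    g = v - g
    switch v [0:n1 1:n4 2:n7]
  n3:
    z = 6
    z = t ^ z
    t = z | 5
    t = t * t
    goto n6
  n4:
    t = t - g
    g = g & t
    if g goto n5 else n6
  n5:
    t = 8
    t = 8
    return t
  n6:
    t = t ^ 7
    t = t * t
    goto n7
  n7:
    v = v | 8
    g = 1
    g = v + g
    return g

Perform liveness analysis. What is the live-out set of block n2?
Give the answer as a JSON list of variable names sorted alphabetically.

Block summaries:
  n0: def={t,v} ue=∅
  n1: def={g,t} ue=∅
  n2: def={g,v} ue={g}
  n3: def={t,z} ue={t}
  n4: def={g,t} ue={g,t}
  n5: def={t} ue=∅
  n6: def={t} ue={t}
  n7: def={g,v} ue={v}

Backward fixpoint:
  live n0: ∅→{v}
  live n1: {v}→{g,t,v}
  live n2: {g,t}→{g,t,v}
  live n3: {t,v}→{t,v}
  live n4: {g,t,v}→{t,v}
  live n5: ∅→∅
  live n6: {t,v}→{v}
  live n7: {v}→∅

live-out(n2) = ["g", "t", "v"]

Answer: ["g", "t", "v"]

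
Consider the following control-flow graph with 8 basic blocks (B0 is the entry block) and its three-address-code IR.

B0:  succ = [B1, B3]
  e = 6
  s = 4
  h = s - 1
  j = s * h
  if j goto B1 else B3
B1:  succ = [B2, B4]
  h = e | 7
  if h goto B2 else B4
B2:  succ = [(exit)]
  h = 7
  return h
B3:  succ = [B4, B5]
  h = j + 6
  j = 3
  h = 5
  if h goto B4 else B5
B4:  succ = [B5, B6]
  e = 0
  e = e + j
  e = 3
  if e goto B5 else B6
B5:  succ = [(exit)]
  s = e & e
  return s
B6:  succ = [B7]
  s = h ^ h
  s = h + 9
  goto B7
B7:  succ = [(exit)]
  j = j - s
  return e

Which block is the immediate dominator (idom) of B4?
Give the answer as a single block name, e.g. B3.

Answer: B0

Working:
idom tree: B1←B0 B2←B1 B3←B0 B4←B0 B5←B0 B6←B4 B7←B6
Dom at joins:
  B4: preds {B1,B3}: {B0,B1} ∩ {B0,B3} = {B0}; idom=B0
  B5: preds {B3,B4}: {B0,B3} ∩ {B0,B4} = {B0}; idom=B0

idom(B4) = B0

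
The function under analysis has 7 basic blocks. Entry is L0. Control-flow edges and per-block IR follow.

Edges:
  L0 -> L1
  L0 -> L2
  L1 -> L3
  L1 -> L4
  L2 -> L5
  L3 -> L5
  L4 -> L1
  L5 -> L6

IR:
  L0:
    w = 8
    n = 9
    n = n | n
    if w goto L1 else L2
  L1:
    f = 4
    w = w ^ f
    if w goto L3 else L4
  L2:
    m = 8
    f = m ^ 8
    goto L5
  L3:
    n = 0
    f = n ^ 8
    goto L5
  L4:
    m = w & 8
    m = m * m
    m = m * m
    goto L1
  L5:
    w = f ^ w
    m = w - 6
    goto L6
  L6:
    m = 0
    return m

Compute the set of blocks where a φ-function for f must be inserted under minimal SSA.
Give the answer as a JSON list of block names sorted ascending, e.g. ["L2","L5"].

Answer: ["L1", "L5"]

Analysis:
idom tree: L1←L0 L2←L0 L3←L1 L4←L1 L5←L0 L6←L5
Dom∩ at merges:
  L1: preds {L0,L4}: {L0} ∩ {L0,L1,L4} = {L0}; idom=L0
  L5: preds {L2,L3}: {L0,L2} ∩ {L0,L1,L3} = {L0}; idom=L0

DF walk-up:
  join L1 pred L0: · stop@L0
  join L1 pred L4: L4→L1 stop@L0
  join L5 pred L2: L2 stop@L0
  join L5 pred L3: L3→L1 stop@L0
  L0: DF=∅
  L1: DF={L1,L5}
  L2: DF={L5}
  L3: DF={L5}
  L4: DF={L1}
  L5: DF=∅
  L6: DF=∅

φ for f: defs {L1,L2,L3}
  DF⁺ = {L1,L5}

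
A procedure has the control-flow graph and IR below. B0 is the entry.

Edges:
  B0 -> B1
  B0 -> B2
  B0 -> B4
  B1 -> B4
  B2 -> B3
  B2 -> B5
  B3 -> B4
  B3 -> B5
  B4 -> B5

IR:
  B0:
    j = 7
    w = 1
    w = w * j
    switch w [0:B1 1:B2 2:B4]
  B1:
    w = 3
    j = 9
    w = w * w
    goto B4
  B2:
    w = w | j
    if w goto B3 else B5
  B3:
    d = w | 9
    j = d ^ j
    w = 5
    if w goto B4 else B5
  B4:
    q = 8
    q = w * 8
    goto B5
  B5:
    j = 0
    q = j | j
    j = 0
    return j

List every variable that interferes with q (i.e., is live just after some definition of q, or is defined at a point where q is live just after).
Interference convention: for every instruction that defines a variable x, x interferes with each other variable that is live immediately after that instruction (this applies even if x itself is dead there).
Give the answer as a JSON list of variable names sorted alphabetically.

Per-block:
  B0 def {j,w} use ∅
  B1 def {j,w} use ∅
  B2 def {w} use {j,w}
  B3 def {d,j,w} use {j,w}
  B4 def {q} use {w}
  B5 def {j,q} use ∅

Liveness:
  B0 li=∅ lo={j,w}
  B1 li=∅ lo={w}
  B2 li={j,w} lo={j,w}
  B3 li={j,w} lo={w}
  B4 li={w} lo=∅
  B5 li=∅ lo=∅

Conflict graph:
  d↔{j}
  j↔{d,w}
  q↔{w}
  w↔{j,q}

N(q) = ["w"]

Answer: ["w"]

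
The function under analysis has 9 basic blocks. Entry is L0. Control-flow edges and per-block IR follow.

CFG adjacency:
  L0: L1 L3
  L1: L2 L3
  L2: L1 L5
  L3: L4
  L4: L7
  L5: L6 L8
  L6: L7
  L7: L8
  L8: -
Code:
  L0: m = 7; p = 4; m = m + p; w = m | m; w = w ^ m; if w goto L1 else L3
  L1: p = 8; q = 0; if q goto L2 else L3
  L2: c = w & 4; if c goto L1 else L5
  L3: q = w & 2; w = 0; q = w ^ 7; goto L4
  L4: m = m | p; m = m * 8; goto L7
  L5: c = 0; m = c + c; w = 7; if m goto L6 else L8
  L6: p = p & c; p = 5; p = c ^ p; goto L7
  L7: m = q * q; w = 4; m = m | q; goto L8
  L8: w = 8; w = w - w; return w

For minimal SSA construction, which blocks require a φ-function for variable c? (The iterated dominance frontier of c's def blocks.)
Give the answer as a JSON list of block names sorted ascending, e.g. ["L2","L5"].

idom tree: L1←L0 L2←L1 L3←L0 L4←L3 L5←L2 L6←L5 L7←L0 L8←L0
Dom∩ at merges:
  L1: preds {L0,L2}: {L0} ∩ {L0,L1,L2} = {L0}; idom=L0
  L3: preds {L0,L1}: {L0} ∩ {L0,L1} = {L0}; idom=L0
  L7: preds {L4,L6}: {L0,L3,L4} ∩ {L0,L1,L2,L5,L6} = {L0}; idom=L0
  L8: preds {L5,L7}: {L0,L1,L2,L5} ∩ {L0,L7} = {L0}; idom=L0

DF derivation:
  L1←L0: walk · to L0
  L1←L2: walk L2→L1 to L0
  L3←L0: walk · to L0
  L3←L1: walk L1 to L0
  L7←L4: walk L4→L3 to L0
  L7←L6: walk L6→L5→L2→L1 to L0
  L8←L5: walk L5→L2→L1 to L0
  L8←L7: walk L7 to L0
  DF(L0)=∅
  DF(L1)={L1,L3,L7,L8}
  DF(L2)={L1,L7,L8}
  DF(L3)={L7}
  DF(L4)={L7}
  DF(L5)={L7,L8}
  DF(L6)={L7}
  DF(L7)={L8}
  DF(L8)=∅

φ for c: defs {L2,L5}
  DF⁺ = {L1,L3,L7,L8}

Answer: ["L1", "L3", "L7", "L8"]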